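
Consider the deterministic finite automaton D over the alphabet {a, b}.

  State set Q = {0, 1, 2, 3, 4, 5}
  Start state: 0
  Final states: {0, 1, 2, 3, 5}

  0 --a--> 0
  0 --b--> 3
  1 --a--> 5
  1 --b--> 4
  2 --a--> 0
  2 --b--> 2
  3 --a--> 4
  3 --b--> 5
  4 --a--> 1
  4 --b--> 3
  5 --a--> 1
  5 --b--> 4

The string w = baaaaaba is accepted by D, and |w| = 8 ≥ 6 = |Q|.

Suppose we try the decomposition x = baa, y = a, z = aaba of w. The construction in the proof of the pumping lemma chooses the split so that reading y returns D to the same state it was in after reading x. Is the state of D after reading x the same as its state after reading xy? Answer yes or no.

State sequence: 0 -b-> 3 -a-> 4 -a-> 1 -a-> 5

After x (step 3): 1. After xy (step 4): 5.
They differ (1 ≠ 5), so y is not a cycle from the state after x; this split is not the one the pumping-lemma construction produces, and pumping y need not keep the string in L(D).

no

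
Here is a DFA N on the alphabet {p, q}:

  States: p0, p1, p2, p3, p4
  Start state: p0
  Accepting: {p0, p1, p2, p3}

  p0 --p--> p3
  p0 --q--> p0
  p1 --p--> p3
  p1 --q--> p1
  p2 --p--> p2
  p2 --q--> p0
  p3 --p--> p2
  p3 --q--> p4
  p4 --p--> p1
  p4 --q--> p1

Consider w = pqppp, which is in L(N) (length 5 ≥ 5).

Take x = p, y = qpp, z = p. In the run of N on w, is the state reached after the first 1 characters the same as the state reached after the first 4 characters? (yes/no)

yes

Run of N on the first 4 characters of w = p q p p:
  step 0: p0  (start)
  step 1: p3  (read p: p0→p3)
  step 2: p4  (read q: p3→p4)
  step 3: p1  (read p: p4→p1)
  step 4: p3  (read p: p1→p3)

After x (step 1): p3. After xy (step 4): p3.
They match, so y = qpp drives N around a cycle from p3 back to itself; pumping y any number of times keeps N in p3 before reading z, and xyⁱz ∈ L(N) for every i ≥ 0.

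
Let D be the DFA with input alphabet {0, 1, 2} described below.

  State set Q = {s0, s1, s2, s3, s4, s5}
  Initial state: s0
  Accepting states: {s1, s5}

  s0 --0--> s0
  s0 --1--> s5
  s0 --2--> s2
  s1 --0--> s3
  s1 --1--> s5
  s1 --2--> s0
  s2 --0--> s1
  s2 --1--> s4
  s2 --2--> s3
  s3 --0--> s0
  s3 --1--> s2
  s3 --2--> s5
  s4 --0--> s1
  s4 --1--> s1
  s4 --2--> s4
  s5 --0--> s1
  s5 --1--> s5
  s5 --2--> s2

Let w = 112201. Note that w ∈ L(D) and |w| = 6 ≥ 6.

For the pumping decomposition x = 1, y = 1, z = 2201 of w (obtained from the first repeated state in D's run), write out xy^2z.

xy^2z = 1·1·1·2201 = 1112201.
Reading y = 1 takes D from s5 back to s5, so after x·y·y the machine is still in s5, and z then leads to the accepting state s5. Hence 1112201 ∈ L(D).

1112201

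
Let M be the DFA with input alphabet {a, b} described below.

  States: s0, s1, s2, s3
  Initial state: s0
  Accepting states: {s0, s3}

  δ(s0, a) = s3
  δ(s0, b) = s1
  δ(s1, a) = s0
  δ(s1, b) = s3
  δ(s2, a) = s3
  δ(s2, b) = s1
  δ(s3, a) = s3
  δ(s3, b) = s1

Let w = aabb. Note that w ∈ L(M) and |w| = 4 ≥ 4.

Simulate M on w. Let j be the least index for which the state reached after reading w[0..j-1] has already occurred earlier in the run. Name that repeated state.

s3

Run of M on w = a a b b:
  step 0: s0  (start)
  step 1: s3  (read a: s0→s3)
  step 2: s3  (read a: s3→s3)   ← first repeat (s3 seen earlier)
  step 3: s1  (read b: s3→s1)
  step 4: s3  (read b: s1→s3)

The earliest repeat is at step j = 2: M is in s3, which it already visited at step i = 1.
Since M has 4 states, any run of length ≥ 4 visits 4+1 states, so by pigeonhole some state repeats within the first 4 steps — that repeat gives the pumpable loop.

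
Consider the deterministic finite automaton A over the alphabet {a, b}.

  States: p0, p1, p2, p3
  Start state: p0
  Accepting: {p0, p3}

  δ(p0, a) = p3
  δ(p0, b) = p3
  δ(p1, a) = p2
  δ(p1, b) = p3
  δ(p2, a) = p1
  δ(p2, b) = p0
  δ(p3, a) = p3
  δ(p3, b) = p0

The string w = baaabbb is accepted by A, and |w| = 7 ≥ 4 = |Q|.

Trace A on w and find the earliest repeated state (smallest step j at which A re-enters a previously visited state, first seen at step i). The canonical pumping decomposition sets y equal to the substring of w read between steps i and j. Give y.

a

State sequence: p0 -b-> p3 -a-> p3 -a-> p3 -a-> p3 -b-> p0 -b-> p3 -b-> p0
First repeat at step 2: p3 was already visited.

So i = 1, j = 2, giving x = w[0:1] = b, y = w[1:2] = a, z = w[2:7] = aabbb.
Check: |xy| = 2 ≤ 4 and |y| = 1 ≥ 1. Reading y takes A from p3 back to p3, so every xyⁱz is accepted.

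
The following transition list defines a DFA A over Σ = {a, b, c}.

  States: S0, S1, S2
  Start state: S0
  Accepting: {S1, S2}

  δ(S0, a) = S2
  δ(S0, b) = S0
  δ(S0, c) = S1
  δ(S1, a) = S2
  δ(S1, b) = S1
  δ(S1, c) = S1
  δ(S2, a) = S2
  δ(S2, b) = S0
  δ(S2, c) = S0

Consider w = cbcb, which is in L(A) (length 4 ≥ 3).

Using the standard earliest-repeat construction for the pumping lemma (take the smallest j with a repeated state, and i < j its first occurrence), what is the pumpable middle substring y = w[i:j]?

b

Run of A on w = c b c b:
  step 0: S0  (start)
  step 1: S1  (read c: S0→S1)
  step 2: S1  (read b: S1→S1)   ← first repeat (S1 seen earlier)
  step 3: S1  (read c: S1→S1)
  step 4: S1  (read b: S1→S1)

So i = 1, j = 2, giving x = w[0:1] = c, y = w[1:2] = b, z = w[2:4] = cb.
Check: |xy| = 2 ≤ 3 and |y| = 1 ≥ 1. Reading y takes A from S1 back to S1, so every xyⁱz is accepted.
Pumping length from the standard proof: p = 3 (the number of states). The repeated state found above gives |xy| = j ≤ 3 and |y| = j − i ≥ 1.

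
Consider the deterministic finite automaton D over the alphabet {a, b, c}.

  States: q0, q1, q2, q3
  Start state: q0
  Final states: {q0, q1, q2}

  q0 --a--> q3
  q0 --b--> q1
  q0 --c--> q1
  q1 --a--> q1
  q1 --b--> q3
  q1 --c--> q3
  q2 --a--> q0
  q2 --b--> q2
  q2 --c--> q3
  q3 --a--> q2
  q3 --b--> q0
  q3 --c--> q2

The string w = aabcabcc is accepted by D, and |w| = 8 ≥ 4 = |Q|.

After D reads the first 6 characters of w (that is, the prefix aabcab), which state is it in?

q2

Run of D on the first 6 characters of w = a a b c a b:
  step 0: q0  (start)
  step 1: q3  (read a: q0→q3)
  step 2: q2  (read a: q3→q2)
  step 3: q2  (read b: q2→q2)
  step 4: q3  (read c: q2→q3)
  step 5: q2  (read a: q3→q2)
  step 6: q2  (read b: q2→q2)

After reading 6 characters, D is in state q2.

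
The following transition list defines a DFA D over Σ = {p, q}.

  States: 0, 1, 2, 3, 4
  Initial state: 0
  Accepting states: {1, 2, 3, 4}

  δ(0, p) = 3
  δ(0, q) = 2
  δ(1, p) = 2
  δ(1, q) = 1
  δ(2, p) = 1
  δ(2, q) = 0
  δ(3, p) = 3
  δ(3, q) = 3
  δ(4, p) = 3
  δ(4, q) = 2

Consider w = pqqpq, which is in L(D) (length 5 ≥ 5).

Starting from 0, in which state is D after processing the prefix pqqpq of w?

3

State sequence: 0 -p-> 3 -q-> 3 -q-> 3 -p-> 3 -q-> 3

After reading 5 characters, D is in state 3.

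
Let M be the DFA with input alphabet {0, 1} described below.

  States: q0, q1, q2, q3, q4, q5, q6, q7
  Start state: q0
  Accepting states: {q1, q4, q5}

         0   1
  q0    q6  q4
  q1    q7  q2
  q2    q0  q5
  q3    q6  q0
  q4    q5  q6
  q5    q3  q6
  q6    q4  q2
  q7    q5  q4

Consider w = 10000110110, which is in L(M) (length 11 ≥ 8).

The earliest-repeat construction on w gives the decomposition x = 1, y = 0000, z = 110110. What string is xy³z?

xy^3z = 1·0000·0000·0000·110110 = 1000000000000110110.
Reading y = 0000 takes M from q4 back to q4, so after x·y·y·y the machine is still in q4, and z then leads to the accepting state q4. Hence 1000000000000110110 ∈ L(M).

1000000000000110110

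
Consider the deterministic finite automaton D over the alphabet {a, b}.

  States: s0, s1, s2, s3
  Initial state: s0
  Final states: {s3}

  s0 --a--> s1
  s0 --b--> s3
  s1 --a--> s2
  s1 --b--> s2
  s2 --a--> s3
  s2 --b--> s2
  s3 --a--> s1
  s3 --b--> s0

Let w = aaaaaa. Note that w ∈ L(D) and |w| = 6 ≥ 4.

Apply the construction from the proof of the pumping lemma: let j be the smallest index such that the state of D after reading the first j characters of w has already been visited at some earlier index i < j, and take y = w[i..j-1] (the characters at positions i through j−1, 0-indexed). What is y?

State sequence: s0 -a-> s1 -a-> s2 -a-> s3 -a-> s1 -a-> s2 -a-> s3
First repeat at step 4: s1 was already visited.

So i = 1, j = 4, giving x = w[0:1] = a, y = w[1:4] = aaa, z = w[4:6] = aa.
Check: |xy| = 4 ≤ 4 and |y| = 3 ≥ 1. Reading y takes D from s1 back to s1, so every xyⁱz is accepted.
With |Q| = 4, pigeonhole forces a state repeat no later than step 4; the substring read between the first and second visits to that state can be pumped.

aaa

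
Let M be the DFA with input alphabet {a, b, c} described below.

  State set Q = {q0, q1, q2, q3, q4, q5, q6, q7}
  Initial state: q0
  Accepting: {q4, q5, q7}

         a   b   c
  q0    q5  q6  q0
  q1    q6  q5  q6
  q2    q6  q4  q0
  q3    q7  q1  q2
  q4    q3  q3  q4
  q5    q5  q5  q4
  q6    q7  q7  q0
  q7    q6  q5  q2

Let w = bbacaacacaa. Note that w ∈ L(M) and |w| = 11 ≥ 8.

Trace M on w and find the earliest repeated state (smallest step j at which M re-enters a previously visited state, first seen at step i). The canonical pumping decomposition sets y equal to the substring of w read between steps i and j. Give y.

ba

State sequence: q0 -b-> q6 -b-> q7 -a-> q6 -c-> q0 -a-> q5 -a-> q5 -c-> q4 -a-> q3 -c-> q2 -a-> q6 -a-> q7
First repeat at step 3: q6 was already visited.

So i = 1, j = 3, giving x = w[0:1] = b, y = w[1:3] = ba, z = w[3:11] = caacacaa.
Check: |xy| = 3 ≤ 8 and |y| = 2 ≥ 1. Reading y takes M from q6 back to q6, so every xyⁱz is accepted.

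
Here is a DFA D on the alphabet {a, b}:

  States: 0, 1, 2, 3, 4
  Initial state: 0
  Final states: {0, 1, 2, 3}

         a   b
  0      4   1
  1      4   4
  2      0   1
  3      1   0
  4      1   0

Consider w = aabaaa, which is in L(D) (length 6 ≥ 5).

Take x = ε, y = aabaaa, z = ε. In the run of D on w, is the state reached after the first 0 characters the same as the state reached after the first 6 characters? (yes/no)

no

State sequence: 0 -a-> 4 -a-> 1 -b-> 4 -a-> 1 -a-> 4 -a-> 1

After x (step 0): 0. After xy (step 6): 1.
They differ (0 ≠ 1), so y is not a cycle from the state after x; this split is not the one the pumping-lemma construction produces, and pumping y need not keep the string in L(D).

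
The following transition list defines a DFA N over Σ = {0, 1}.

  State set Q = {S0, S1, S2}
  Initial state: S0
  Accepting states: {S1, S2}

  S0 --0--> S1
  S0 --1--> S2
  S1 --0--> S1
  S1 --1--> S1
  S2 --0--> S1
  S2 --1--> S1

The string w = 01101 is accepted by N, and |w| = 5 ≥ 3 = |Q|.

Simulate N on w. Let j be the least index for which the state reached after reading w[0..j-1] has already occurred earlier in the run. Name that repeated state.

State sequence: S0 -0-> S1 -1-> S1 -1-> S1 -0-> S1 -1-> S1
First repeat at step 2: S1 was already visited.

The earliest repeat is at step j = 2: N is in S1, which it already visited at step i = 1.

S1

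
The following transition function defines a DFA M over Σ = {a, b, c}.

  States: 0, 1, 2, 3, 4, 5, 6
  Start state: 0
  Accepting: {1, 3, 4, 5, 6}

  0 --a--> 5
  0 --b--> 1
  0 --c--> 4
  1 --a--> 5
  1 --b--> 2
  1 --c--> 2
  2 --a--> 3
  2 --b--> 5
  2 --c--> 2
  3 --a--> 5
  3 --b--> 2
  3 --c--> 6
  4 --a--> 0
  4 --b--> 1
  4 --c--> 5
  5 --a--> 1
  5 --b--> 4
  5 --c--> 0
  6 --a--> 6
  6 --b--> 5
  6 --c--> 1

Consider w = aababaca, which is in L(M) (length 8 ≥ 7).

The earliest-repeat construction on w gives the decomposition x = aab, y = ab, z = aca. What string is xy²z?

aabababaca

xy^2z = aab·ab·ab·aca = aabababaca.
Reading y = ab takes M from 2 back to 2, so after x·y·y the machine is still in 2, and z then leads to the accepting state 6. Hence aabababaca ∈ L(M).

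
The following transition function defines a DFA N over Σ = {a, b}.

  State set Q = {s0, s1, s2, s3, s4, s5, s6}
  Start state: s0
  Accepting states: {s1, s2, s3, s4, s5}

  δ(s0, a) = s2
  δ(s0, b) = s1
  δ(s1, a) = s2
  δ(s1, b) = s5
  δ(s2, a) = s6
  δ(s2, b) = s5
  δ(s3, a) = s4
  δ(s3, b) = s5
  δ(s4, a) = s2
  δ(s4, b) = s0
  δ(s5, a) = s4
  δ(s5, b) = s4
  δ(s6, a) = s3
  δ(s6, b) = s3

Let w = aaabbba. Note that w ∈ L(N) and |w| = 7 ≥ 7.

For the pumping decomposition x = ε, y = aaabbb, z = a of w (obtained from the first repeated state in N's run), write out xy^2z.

aaabbbaaabbba

xy^2z = ε·aaabbb·aaabbb·a = aaabbbaaabbba.
Reading y = aaabbb takes N from s0 back to s0, so after x·y·y the machine is still in s0, and z then leads to the accepting state s2. Hence aaabbbaaabbba ∈ L(N).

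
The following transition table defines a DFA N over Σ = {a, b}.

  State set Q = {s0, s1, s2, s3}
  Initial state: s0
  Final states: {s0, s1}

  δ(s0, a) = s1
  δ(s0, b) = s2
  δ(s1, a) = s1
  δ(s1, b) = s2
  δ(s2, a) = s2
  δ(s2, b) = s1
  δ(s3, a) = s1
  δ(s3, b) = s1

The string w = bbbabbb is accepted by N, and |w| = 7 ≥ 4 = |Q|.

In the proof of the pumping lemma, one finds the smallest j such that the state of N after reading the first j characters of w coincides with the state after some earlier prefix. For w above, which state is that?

s2

Run of N on w = b b b a b b b:
  step 0: s0  (start)
  step 1: s2  (read b: s0→s2)
  step 2: s1  (read b: s2→s1)
  step 3: s2  (read b: s1→s2)   ← first repeat (s2 seen earlier)
  step 4: s2  (read a: s2→s2)
  step 5: s1  (read b: s2→s1)
  step 6: s2  (read b: s1→s2)
  step 7: s1  (read b: s2→s1)

The earliest repeat is at step j = 3: N is in s2, which it already visited at step i = 1.
With |Q| = 4, pigeonhole forces a state repeat no later than step 4; the substring read between the first and second visits to that state can be pumped.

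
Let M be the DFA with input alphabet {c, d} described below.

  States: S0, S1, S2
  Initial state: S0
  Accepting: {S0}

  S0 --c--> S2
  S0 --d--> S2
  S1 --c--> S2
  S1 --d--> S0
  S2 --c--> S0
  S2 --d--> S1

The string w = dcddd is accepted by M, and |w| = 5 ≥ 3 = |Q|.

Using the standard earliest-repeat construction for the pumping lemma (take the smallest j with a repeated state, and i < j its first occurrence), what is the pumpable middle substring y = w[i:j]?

State sequence: S0 -d-> S2 -c-> S0 -d-> S2 -d-> S1 -d-> S0
First repeat at step 2: S0 was already visited.

So i = 0, j = 2, giving x = w[0:0] = ε, y = w[0:2] = dc, z = w[2:5] = ddd.
Check: |xy| = 2 ≤ 3 and |y| = 2 ≥ 1. Reading y takes M from S0 back to S0, so every xyⁱz is accepted.

dc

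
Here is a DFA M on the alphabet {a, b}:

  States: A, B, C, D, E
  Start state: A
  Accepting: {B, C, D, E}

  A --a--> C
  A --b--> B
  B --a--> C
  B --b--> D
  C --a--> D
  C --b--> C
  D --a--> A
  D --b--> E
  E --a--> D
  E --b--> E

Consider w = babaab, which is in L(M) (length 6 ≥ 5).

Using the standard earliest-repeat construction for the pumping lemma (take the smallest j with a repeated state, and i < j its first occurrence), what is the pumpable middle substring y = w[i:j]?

State sequence: A -b-> B -a-> C -b-> C -a-> D -a-> A -b-> B
First repeat at step 3: C was already visited.

So i = 2, j = 3, giving x = w[0:2] = ba, y = w[2:3] = b, z = w[3:6] = aab.
Check: |xy| = 3 ≤ 5 and |y| = 1 ≥ 1. Reading y takes M from C back to C, so every xyⁱz is accepted.

b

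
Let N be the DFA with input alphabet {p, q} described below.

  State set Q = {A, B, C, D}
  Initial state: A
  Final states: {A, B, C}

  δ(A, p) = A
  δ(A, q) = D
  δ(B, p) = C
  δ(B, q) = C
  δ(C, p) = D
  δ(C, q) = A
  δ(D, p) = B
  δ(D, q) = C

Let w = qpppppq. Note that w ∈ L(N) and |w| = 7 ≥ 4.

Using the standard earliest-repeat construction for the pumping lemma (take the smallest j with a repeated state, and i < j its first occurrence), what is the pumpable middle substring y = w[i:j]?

State sequence: A -q-> D -p-> B -p-> C -p-> D -p-> B -p-> C -q-> A
First repeat at step 4: D was already visited.

So i = 1, j = 4, giving x = w[0:1] = q, y = w[1:4] = ppp, z = w[4:7] = ppq.
Check: |xy| = 4 ≤ 4 and |y| = 3 ≥ 1. Reading y takes N from D back to D, so every xyⁱz is accepted.
With |Q| = 4, pigeonhole forces a state repeat no later than step 4; the substring read between the first and second visits to that state can be pumped.

ppp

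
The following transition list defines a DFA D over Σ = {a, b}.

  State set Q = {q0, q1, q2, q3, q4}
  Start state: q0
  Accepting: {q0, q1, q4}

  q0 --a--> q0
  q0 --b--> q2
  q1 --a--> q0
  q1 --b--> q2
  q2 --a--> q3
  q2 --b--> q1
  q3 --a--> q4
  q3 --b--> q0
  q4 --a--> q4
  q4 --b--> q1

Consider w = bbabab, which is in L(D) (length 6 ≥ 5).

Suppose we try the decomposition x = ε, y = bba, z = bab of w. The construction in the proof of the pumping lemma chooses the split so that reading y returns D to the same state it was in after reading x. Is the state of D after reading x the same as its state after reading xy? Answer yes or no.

yes

Run of D on the first 3 characters of w = b b a:
  step 0: q0  (start)
  step 1: q2  (read b: q0→q2)
  step 2: q1  (read b: q2→q1)
  step 3: q0  (read a: q1→q0)

After x (step 0): q0. After xy (step 3): q0.
They match, so y = bba drives D around a cycle from q0 back to itself; pumping y any number of times keeps D in q0 before reading z, and xyⁱz ∈ L(D) for every i ≥ 0.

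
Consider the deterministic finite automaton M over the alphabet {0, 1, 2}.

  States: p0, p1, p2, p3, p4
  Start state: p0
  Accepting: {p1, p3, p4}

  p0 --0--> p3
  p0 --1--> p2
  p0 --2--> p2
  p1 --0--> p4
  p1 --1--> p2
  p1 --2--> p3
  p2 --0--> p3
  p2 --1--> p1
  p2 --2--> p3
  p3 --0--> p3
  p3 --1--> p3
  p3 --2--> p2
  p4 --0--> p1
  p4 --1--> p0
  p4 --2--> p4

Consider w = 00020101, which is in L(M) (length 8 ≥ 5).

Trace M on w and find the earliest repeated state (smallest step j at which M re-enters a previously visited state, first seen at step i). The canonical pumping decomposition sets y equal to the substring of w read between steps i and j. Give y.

State sequence: p0 -0-> p3 -0-> p3 -0-> p3 -2-> p2 -0-> p3 -1-> p3 -0-> p3 -1-> p3
First repeat at step 2: p3 was already visited.

So i = 1, j = 2, giving x = w[0:1] = 0, y = w[1:2] = 0, z = w[2:8] = 020101.
Check: |xy| = 2 ≤ 5 and |y| = 1 ≥ 1. Reading y takes M from p3 back to p3, so every xyⁱz is accepted.

0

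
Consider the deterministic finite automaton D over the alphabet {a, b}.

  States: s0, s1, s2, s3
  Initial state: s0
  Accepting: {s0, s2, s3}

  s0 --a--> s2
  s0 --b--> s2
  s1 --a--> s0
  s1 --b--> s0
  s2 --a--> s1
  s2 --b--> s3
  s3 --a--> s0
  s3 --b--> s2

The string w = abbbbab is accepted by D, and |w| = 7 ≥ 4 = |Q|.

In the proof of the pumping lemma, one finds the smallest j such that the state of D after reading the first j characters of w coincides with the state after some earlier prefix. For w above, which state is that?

State sequence: s0 -a-> s2 -b-> s3 -b-> s2 -b-> s3 -b-> s2 -a-> s1 -b-> s0
First repeat at step 3: s2 was already visited.

The earliest repeat is at step j = 3: D is in s2, which it already visited at step i = 1.
Since D has 4 states, any run of length ≥ 4 visits 4+1 states, so by pigeonhole some state repeats within the first 4 steps — that repeat gives the pumpable loop.

s2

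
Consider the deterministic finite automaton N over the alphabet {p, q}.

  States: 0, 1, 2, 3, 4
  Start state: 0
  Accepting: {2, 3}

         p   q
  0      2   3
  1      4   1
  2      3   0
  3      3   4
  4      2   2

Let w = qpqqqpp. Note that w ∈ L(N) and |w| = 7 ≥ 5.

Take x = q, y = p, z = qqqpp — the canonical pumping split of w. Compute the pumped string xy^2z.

qppqqqpp

xy^2z = q·p·p·qqqpp = qppqqqpp.
Reading y = p takes N from 3 back to 3, so after x·y·y the machine is still in 3, and z then leads to the accepting state 3. Hence qppqqqpp ∈ L(N).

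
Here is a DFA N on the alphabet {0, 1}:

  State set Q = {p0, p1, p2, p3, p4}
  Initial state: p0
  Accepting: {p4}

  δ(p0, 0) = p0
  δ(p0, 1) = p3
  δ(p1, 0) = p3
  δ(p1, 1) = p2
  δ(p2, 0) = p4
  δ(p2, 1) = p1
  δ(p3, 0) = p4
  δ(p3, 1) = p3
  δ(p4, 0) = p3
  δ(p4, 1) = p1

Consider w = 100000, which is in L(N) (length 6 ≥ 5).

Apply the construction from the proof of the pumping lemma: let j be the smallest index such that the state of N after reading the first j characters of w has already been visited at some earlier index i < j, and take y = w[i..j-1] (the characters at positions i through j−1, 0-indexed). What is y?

Run of N on w = 1 0 0 0 0 0:
  step 0: p0  (start)
  step 1: p3  (read 1: p0→p3)
  step 2: p4  (read 0: p3→p4)
  step 3: p3  (read 0: p4→p3)   ← first repeat (p3 seen earlier)
  step 4: p4  (read 0: p3→p4)
  step 5: p3  (read 0: p4→p3)
  step 6: p4  (read 0: p3→p4)

So i = 1, j = 3, giving x = w[0:1] = 1, y = w[1:3] = 00, z = w[3:6] = 000.
Check: |xy| = 3 ≤ 5 and |y| = 2 ≥ 1. Reading y takes N from p3 back to p3, so every xyⁱz is accepted.

00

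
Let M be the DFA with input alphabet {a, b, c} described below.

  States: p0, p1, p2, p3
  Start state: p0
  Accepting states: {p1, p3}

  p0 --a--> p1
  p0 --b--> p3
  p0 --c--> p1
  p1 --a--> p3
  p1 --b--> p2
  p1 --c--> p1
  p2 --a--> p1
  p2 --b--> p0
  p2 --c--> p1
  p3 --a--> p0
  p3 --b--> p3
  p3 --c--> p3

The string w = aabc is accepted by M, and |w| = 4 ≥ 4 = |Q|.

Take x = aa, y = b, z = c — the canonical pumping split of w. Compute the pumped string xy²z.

aabbc

xy^2z = aa·b·b·c = aabbc.
Reading y = b takes M from p3 back to p3, so after x·y·y the machine is still in p3, and z then leads to the accepting state p3. Hence aabbc ∈ L(M).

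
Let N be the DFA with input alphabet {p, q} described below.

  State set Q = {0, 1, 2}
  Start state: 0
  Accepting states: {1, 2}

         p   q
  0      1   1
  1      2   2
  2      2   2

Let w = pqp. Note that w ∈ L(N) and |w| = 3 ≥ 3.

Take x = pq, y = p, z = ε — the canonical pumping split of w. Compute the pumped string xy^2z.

xy^2z = pq·p·p·ε = pqpp.
Reading y = p takes N from 2 back to 2, so after x·y·y the machine is still in 2, and z then leads to the accepting state 2. Hence pqpp ∈ L(N).

pqpp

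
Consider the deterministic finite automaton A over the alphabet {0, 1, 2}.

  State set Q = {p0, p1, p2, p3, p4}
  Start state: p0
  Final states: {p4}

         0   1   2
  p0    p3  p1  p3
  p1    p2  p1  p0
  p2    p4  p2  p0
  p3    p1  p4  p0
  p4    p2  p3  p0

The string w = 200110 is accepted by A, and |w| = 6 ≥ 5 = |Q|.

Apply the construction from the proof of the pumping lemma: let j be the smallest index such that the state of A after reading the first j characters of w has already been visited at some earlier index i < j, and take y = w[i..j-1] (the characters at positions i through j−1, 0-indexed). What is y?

1

State sequence: p0 -2-> p3 -0-> p1 -0-> p2 -1-> p2 -1-> p2 -0-> p4
First repeat at step 4: p2 was already visited.

So i = 3, j = 4, giving x = w[0:3] = 200, y = w[3:4] = 1, z = w[4:6] = 10.
Check: |xy| = 4 ≤ 5 and |y| = 1 ≥ 1. Reading y takes A from p2 back to p2, so every xyⁱz is accepted.
Pumping length from the standard proof: p = 5 (the number of states). The repeated state found above gives |xy| = j ≤ 5 and |y| = j − i ≥ 1.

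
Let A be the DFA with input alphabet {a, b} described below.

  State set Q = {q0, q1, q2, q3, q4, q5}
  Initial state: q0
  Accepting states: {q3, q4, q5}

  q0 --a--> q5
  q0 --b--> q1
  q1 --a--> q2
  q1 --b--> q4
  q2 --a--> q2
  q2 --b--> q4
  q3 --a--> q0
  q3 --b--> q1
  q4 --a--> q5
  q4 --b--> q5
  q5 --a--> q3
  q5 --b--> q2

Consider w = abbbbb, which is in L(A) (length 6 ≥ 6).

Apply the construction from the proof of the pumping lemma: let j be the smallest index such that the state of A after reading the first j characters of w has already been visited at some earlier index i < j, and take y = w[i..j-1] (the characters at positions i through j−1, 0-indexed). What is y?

bbb

Run of A on w = a b b b b b:
  step 0: q0  (start)
  step 1: q5  (read a: q0→q5)
  step 2: q2  (read b: q5→q2)
  step 3: q4  (read b: q2→q4)
  step 4: q5  (read b: q4→q5)   ← first repeat (q5 seen earlier)
  step 5: q2  (read b: q5→q2)
  step 6: q4  (read b: q2→q4)

So i = 1, j = 4, giving x = w[0:1] = a, y = w[1:4] = bbb, z = w[4:6] = bb.
Check: |xy| = 4 ≤ 6 and |y| = 3 ≥ 1. Reading y takes A from q5 back to q5, so every xyⁱz is accepted.
With |Q| = 6, pigeonhole forces a state repeat no later than step 6; the substring read between the first and second visits to that state can be pumped.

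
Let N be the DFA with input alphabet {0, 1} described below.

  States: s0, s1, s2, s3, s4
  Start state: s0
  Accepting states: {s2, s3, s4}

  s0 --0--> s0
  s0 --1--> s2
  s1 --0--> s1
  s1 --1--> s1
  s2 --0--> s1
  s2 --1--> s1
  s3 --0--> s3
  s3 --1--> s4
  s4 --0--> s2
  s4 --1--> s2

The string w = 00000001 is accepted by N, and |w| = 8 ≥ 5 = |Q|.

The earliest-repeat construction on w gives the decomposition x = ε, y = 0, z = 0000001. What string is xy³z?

xy^3z = ε·0·0·0·0000001 = 0000000001.
Reading y = 0 takes N from s0 back to s0, so after x·y·y·y the machine is still in s0, and z then leads to the accepting state s2. Hence 0000000001 ∈ L(N).

0000000001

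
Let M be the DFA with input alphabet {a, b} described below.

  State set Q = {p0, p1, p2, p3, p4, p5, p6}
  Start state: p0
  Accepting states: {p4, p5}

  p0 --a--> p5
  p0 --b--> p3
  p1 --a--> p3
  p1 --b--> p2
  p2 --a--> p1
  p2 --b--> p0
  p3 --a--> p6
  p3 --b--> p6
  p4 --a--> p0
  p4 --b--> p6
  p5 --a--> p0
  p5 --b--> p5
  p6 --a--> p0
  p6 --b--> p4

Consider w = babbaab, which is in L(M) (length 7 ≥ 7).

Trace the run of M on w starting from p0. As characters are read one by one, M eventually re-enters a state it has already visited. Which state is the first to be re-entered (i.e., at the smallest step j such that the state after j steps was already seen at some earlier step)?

p6

State sequence: p0 -b-> p3 -a-> p6 -b-> p4 -b-> p6 -a-> p0 -a-> p5 -b-> p5
First repeat at step 4: p6 was already visited.

The earliest repeat is at step j = 4: M is in p6, which it already visited at step i = 2.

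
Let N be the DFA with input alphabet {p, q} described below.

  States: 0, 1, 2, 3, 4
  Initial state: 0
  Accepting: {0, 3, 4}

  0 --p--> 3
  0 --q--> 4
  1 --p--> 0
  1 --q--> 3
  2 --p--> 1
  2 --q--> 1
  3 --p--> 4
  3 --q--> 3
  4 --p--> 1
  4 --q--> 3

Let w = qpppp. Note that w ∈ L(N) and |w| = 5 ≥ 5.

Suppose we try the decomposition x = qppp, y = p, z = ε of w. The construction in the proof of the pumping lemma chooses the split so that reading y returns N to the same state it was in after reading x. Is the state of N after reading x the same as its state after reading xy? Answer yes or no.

Run of N on the first 5 characters of w = q p p p p:
  step 0: 0  (start)
  step 1: 4  (read q: 0→4)
  step 2: 1  (read p: 4→1)
  step 3: 0  (read p: 1→0)
  step 4: 3  (read p: 0→3)
  step 5: 4  (read p: 3→4)

After x (step 4): 3. After xy (step 5): 4.
They differ (3 ≠ 4), so y is not a cycle from the state after x; this split is not the one the pumping-lemma construction produces, and pumping y need not keep the string in L(N).

no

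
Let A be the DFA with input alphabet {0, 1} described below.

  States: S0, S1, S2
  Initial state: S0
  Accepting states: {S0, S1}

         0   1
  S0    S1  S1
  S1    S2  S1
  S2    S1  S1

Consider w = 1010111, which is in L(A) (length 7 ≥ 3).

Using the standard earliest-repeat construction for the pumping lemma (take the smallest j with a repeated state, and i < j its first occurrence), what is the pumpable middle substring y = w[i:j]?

01

Run of A on w = 1 0 1 0 1 1 1:
  step 0: S0  (start)
  step 1: S1  (read 1: S0→S1)
  step 2: S2  (read 0: S1→S2)
  step 3: S1  (read 1: S2→S1)   ← first repeat (S1 seen earlier)
  step 4: S2  (read 0: S1→S2)
  step 5: S1  (read 1: S2→S1)
  step 6: S1  (read 1: S1→S1)
  step 7: S1  (read 1: S1→S1)

So i = 1, j = 3, giving x = w[0:1] = 1, y = w[1:3] = 01, z = w[3:7] = 0111.
Check: |xy| = 3 ≤ 3 and |y| = 2 ≥ 1. Reading y takes A from S1 back to S1, so every xyⁱz is accepted.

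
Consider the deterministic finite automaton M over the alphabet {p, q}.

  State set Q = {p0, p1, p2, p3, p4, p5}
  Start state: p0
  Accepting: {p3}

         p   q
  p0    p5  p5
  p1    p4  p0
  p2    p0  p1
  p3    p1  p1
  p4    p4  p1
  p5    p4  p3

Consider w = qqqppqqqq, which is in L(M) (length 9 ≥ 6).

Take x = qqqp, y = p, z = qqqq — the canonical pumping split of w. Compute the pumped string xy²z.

qqqpppqqqq

xy^2z = qqqp·p·p·qqqq = qqqpppqqqq.
Reading y = p takes M from p4 back to p4, so after x·y·y the machine is still in p4, and z then leads to the accepting state p3. Hence qqqpppqqqq ∈ L(M).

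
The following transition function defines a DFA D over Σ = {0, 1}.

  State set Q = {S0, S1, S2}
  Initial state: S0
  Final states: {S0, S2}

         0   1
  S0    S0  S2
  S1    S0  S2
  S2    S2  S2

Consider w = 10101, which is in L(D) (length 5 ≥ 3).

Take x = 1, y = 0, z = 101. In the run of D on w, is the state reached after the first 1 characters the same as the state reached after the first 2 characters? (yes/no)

yes

Run of D on the first 2 characters of w = 1 0:
  step 0: S0  (start)
  step 1: S2  (read 1: S0→S2)
  step 2: S2  (read 0: S2→S2)

After x (step 1): S2. After xy (step 2): S2.
They match, so y = 0 drives D around a cycle from S2 back to itself; pumping y any number of times keeps D in S2 before reading z, and xyⁱz ∈ L(D) for every i ≥ 0.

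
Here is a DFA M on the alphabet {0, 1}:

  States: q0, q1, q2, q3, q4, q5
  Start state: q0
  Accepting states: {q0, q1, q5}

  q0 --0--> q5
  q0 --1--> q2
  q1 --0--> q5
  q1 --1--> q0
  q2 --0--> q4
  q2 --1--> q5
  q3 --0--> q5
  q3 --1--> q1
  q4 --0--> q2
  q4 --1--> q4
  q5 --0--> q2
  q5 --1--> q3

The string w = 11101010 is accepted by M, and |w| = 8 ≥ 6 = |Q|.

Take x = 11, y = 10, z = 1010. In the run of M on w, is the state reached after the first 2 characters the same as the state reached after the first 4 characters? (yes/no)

yes

State sequence: q0 -1-> q2 -1-> q5 -1-> q3 -0-> q5

After x (step 2): q5. After xy (step 4): q5.
They match, so y = 10 drives M around a cycle from q5 back to itself; pumping y any number of times keeps M in q5 before reading z, and xyⁱz ∈ L(M) for every i ≥ 0.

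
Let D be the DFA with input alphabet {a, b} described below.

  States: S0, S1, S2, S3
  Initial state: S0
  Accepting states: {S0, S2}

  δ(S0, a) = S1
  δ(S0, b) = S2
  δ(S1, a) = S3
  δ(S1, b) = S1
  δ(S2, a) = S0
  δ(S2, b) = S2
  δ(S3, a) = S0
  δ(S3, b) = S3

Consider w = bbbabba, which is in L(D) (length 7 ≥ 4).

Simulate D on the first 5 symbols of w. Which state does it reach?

S2

Run of D on the first 5 characters of w = b b b a b:
  step 0: S0  (start)
  step 1: S2  (read b: S0→S2)
  step 2: S2  (read b: S2→S2)
  step 3: S2  (read b: S2→S2)
  step 4: S0  (read a: S2→S0)
  step 5: S2  (read b: S0→S2)

After reading 5 characters, D is in state S2.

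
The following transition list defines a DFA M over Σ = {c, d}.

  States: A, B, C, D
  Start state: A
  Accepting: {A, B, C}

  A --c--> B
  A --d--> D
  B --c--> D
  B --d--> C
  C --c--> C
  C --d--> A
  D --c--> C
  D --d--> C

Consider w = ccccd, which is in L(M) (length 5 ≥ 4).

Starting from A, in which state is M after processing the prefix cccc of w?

State sequence: A -c-> B -c-> D -c-> C -c-> C

After reading 4 characters, M is in state C.
(This kind of state-tracing is the core of the pumping-lemma construction: with 4 states, pigeonhole forces a repeat within the first 4 steps.)

C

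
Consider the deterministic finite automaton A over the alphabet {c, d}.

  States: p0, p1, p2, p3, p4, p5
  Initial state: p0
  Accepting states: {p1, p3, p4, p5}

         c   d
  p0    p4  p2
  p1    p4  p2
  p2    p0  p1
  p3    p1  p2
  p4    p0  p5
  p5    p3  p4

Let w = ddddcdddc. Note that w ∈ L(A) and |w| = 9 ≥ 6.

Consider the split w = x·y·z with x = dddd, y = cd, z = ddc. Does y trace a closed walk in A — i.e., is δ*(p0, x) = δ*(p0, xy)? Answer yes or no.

no

Run of A on the first 6 characters of w = d d d d c d:
  step 0: p0  (start)
  step 1: p2  (read d: p0→p2)
  step 2: p1  (read d: p2→p1)
  step 3: p2  (read d: p1→p2)
  step 4: p1  (read d: p2→p1)
  step 5: p4  (read c: p1→p4)
  step 6: p5  (read d: p4→p5)

After x (step 4): p1. After xy (step 6): p5.
They differ (p1 ≠ p5), so y is not a cycle from the state after x; this split is not the one the pumping-lemma construction produces, and pumping y need not keep the string in L(A).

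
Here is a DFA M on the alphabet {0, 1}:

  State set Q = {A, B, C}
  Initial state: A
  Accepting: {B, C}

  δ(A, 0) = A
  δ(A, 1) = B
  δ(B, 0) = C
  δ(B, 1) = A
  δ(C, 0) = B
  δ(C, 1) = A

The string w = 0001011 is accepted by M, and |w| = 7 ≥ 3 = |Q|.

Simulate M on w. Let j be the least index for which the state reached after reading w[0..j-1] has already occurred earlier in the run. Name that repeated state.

Run of M on w = 0 0 0 1 0 1 1:
  step 0: A  (start)
  step 1: A  (read 0: A→A)   ← first repeat (A seen earlier)
  step 2: A  (read 0: A→A)
  step 3: A  (read 0: A→A)
  step 4: B  (read 1: A→B)
  step 5: C  (read 0: B→C)
  step 6: A  (read 1: C→A)
  step 7: B  (read 1: A→B)

The earliest repeat is at step j = 1: M is in A, which it already visited at step i = 0.
With |Q| = 3, pigeonhole forces a state repeat no later than step 3; the substring read between the first and second visits to that state can be pumped.

A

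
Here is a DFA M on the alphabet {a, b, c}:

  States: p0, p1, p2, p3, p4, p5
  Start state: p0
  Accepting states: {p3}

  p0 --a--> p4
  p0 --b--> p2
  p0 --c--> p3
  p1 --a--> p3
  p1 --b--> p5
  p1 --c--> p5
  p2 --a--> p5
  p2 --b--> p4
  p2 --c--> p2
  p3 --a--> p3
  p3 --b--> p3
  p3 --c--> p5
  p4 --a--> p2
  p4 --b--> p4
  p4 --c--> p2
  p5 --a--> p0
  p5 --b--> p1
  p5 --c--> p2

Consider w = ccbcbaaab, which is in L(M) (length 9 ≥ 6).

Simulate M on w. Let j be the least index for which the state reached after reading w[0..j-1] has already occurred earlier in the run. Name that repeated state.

p5

State sequence: p0 -c-> p3 -c-> p5 -b-> p1 -c-> p5 -b-> p1 -a-> p3 -a-> p3 -a-> p3 -b-> p3
First repeat at step 4: p5 was already visited.

The earliest repeat is at step j = 4: M is in p5, which it already visited at step i = 2.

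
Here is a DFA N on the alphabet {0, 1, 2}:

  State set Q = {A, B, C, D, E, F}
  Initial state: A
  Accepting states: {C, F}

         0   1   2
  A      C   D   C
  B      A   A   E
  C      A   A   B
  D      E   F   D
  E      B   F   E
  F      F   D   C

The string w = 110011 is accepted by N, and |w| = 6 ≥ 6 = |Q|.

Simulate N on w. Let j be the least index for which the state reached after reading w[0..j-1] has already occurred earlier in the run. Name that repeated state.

State sequence: A -1-> D -1-> F -0-> F -0-> F -1-> D -1-> F
First repeat at step 3: F was already visited.

The earliest repeat is at step j = 3: N is in F, which it already visited at step i = 2.
With |Q| = 6, pigeonhole forces a state repeat no later than step 6; the substring read between the first and second visits to that state can be pumped.

F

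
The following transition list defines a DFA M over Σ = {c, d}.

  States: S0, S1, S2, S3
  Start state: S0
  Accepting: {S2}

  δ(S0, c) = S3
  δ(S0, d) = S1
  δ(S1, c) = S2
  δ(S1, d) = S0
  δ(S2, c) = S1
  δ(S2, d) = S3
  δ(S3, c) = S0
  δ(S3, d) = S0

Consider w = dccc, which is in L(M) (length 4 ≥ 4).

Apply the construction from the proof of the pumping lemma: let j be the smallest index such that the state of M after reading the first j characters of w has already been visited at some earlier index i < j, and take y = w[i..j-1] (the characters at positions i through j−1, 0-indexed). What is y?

cc

Run of M on w = d c c c:
  step 0: S0  (start)
  step 1: S1  (read d: S0→S1)
  step 2: S2  (read c: S1→S2)
  step 3: S1  (read c: S2→S1)   ← first repeat (S1 seen earlier)
  step 4: S2  (read c: S1→S2)

So i = 1, j = 3, giving x = w[0:1] = d, y = w[1:3] = cc, z = w[3:4] = c.
Check: |xy| = 3 ≤ 4 and |y| = 2 ≥ 1. Reading y takes M from S1 back to S1, so every xyⁱz is accepted.
Pumping length from the standard proof: p = 4 (the number of states). The repeated state found above gives |xy| = j ≤ 4 and |y| = j − i ≥ 1.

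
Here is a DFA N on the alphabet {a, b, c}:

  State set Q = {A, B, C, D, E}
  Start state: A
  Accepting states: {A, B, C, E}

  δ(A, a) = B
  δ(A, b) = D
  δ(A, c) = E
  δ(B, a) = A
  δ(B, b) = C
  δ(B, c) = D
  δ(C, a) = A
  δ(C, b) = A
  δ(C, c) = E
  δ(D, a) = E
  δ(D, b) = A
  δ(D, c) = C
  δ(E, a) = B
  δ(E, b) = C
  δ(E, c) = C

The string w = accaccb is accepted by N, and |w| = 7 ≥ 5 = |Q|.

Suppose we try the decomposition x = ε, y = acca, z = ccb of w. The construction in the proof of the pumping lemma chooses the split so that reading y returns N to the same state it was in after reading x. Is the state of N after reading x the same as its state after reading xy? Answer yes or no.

yes

State sequence: A -a-> B -c-> D -c-> C -a-> A

After x (step 0): A. After xy (step 4): A.
They match, so y = acca drives N around a cycle from A back to itself; pumping y any number of times keeps N in A before reading z, and xyⁱz ∈ L(N) for every i ≥ 0.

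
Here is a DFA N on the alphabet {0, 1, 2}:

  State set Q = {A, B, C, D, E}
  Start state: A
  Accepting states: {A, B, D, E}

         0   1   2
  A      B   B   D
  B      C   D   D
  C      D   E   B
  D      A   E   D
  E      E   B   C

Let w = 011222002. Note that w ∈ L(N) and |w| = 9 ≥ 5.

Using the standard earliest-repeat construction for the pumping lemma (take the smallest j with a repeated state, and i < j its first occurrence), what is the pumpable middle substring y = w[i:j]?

Run of N on w = 0 1 1 2 2 2 0 0 2:
  step 0: A  (start)
  step 1: B  (read 0: A→B)
  step 2: D  (read 1: B→D)
  step 3: E  (read 1: D→E)
  step 4: C  (read 2: E→C)
  step 5: B  (read 2: C→B)   ← first repeat (B seen earlier)
  step 6: D  (read 2: B→D)
  step 7: A  (read 0: D→A)
  step 8: B  (read 0: A→B)
  step 9: D  (read 2: B→D)

So i = 1, j = 5, giving x = w[0:1] = 0, y = w[1:5] = 1122, z = w[5:9] = 2002.
Check: |xy| = 5 ≤ 5 and |y| = 4 ≥ 1. Reading y takes N from B back to B, so every xyⁱz is accepted.

1122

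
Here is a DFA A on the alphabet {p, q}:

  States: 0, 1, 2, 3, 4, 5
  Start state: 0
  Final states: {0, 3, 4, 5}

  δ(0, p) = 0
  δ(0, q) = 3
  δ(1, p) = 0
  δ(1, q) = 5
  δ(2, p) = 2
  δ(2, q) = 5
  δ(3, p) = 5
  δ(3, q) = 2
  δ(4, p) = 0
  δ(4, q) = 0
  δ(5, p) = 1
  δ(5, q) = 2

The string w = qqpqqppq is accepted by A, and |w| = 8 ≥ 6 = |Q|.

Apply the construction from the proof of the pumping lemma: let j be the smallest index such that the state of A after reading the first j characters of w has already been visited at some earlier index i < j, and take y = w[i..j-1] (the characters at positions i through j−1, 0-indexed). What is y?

State sequence: 0 -q-> 3 -q-> 2 -p-> 2 -q-> 5 -q-> 2 -p-> 2 -p-> 2 -q-> 5
First repeat at step 3: 2 was already visited.

So i = 2, j = 3, giving x = w[0:2] = qq, y = w[2:3] = p, z = w[3:8] = qqppq.
Check: |xy| = 3 ≤ 6 and |y| = 1 ≥ 1. Reading y takes A from 2 back to 2, so every xyⁱz is accepted.
Pumping length from the standard proof: p = 6 (the number of states). The repeated state found above gives |xy| = j ≤ 6 and |y| = j − i ≥ 1.

p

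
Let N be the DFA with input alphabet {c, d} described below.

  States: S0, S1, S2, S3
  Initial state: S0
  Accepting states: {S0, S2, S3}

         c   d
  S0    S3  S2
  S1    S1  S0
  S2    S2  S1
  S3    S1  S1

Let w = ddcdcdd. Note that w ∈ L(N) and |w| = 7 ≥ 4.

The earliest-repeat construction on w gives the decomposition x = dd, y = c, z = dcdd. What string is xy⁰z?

xy⁰z = xz = dd·dcdd = dddcdd.
Reading y = c takes N from S1 back to S1, so after x the machine is still in S1, and z then leads to the accepting state S0. Hence dddcdd ∈ L(N).

dddcdd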